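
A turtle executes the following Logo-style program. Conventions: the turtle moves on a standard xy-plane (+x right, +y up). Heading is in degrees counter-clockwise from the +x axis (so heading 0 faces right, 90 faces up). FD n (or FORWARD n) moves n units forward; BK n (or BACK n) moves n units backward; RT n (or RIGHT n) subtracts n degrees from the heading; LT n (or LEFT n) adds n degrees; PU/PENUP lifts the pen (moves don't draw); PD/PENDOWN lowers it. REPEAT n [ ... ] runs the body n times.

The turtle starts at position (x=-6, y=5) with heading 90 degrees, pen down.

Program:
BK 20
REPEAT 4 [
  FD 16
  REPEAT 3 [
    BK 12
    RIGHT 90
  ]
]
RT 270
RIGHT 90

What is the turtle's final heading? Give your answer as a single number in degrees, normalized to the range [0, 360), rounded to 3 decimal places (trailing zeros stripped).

Executing turtle program step by step:
Start: pos=(-6,5), heading=90, pen down
BK 20: (-6,5) -> (-6,-15) [heading=90, draw]
REPEAT 4 [
  -- iteration 1/4 --
  FD 16: (-6,-15) -> (-6,1) [heading=90, draw]
  REPEAT 3 [
    -- iteration 1/3 --
    BK 12: (-6,1) -> (-6,-11) [heading=90, draw]
    RT 90: heading 90 -> 0
    -- iteration 2/3 --
    BK 12: (-6,-11) -> (-18,-11) [heading=0, draw]
    RT 90: heading 0 -> 270
    -- iteration 3/3 --
    BK 12: (-18,-11) -> (-18,1) [heading=270, draw]
    RT 90: heading 270 -> 180
  ]
  -- iteration 2/4 --
  FD 16: (-18,1) -> (-34,1) [heading=180, draw]
  REPEAT 3 [
    -- iteration 1/3 --
    BK 12: (-34,1) -> (-22,1) [heading=180, draw]
    RT 90: heading 180 -> 90
    -- iteration 2/3 --
    BK 12: (-22,1) -> (-22,-11) [heading=90, draw]
    RT 90: heading 90 -> 0
    -- iteration 3/3 --
    BK 12: (-22,-11) -> (-34,-11) [heading=0, draw]
    RT 90: heading 0 -> 270
  ]
  -- iteration 3/4 --
  FD 16: (-34,-11) -> (-34,-27) [heading=270, draw]
  REPEAT 3 [
    -- iteration 1/3 --
    BK 12: (-34,-27) -> (-34,-15) [heading=270, draw]
    RT 90: heading 270 -> 180
    -- iteration 2/3 --
    BK 12: (-34,-15) -> (-22,-15) [heading=180, draw]
    RT 90: heading 180 -> 90
    -- iteration 3/3 --
    BK 12: (-22,-15) -> (-22,-27) [heading=90, draw]
    RT 90: heading 90 -> 0
  ]
  -- iteration 4/4 --
  FD 16: (-22,-27) -> (-6,-27) [heading=0, draw]
  REPEAT 3 [
    -- iteration 1/3 --
    BK 12: (-6,-27) -> (-18,-27) [heading=0, draw]
    RT 90: heading 0 -> 270
    -- iteration 2/3 --
    BK 12: (-18,-27) -> (-18,-15) [heading=270, draw]
    RT 90: heading 270 -> 180
    -- iteration 3/3 --
    BK 12: (-18,-15) -> (-6,-15) [heading=180, draw]
    RT 90: heading 180 -> 90
  ]
]
RT 270: heading 90 -> 180
RT 90: heading 180 -> 90
Final: pos=(-6,-15), heading=90, 17 segment(s) drawn

Answer: 90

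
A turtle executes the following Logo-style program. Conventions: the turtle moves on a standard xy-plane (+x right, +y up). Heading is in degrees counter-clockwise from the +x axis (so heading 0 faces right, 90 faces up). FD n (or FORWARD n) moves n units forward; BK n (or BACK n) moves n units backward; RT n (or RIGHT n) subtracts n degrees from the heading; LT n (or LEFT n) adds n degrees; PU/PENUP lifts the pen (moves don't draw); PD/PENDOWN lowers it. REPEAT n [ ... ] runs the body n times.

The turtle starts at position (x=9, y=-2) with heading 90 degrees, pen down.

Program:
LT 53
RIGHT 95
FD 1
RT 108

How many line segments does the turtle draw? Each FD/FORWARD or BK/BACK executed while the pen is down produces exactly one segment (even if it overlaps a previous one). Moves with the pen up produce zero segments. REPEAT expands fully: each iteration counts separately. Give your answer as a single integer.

Executing turtle program step by step:
Start: pos=(9,-2), heading=90, pen down
LT 53: heading 90 -> 143
RT 95: heading 143 -> 48
FD 1: (9,-2) -> (9.669,-1.257) [heading=48, draw]
RT 108: heading 48 -> 300
Final: pos=(9.669,-1.257), heading=300, 1 segment(s) drawn
Segments drawn: 1

Answer: 1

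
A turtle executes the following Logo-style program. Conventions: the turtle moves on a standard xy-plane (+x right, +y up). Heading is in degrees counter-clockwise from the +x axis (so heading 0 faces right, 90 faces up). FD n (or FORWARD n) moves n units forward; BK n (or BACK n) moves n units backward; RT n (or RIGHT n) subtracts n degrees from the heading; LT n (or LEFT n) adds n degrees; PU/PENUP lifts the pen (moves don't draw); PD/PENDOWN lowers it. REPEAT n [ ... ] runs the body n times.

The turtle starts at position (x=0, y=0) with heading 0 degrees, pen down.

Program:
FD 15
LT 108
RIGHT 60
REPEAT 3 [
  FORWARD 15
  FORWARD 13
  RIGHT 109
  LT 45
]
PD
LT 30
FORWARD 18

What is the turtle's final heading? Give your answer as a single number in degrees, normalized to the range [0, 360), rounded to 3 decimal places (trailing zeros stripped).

Answer: 246

Derivation:
Executing turtle program step by step:
Start: pos=(0,0), heading=0, pen down
FD 15: (0,0) -> (15,0) [heading=0, draw]
LT 108: heading 0 -> 108
RT 60: heading 108 -> 48
REPEAT 3 [
  -- iteration 1/3 --
  FD 15: (15,0) -> (25.037,11.147) [heading=48, draw]
  FD 13: (25.037,11.147) -> (33.736,20.808) [heading=48, draw]
  RT 109: heading 48 -> 299
  LT 45: heading 299 -> 344
  -- iteration 2/3 --
  FD 15: (33.736,20.808) -> (48.155,16.673) [heading=344, draw]
  FD 13: (48.155,16.673) -> (60.651,13.09) [heading=344, draw]
  RT 109: heading 344 -> 235
  LT 45: heading 235 -> 280
  -- iteration 3/3 --
  FD 15: (60.651,13.09) -> (63.256,-1.682) [heading=280, draw]
  FD 13: (63.256,-1.682) -> (65.513,-14.484) [heading=280, draw]
  RT 109: heading 280 -> 171
  LT 45: heading 171 -> 216
]
PD: pen down
LT 30: heading 216 -> 246
FD 18: (65.513,-14.484) -> (58.192,-30.928) [heading=246, draw]
Final: pos=(58.192,-30.928), heading=246, 8 segment(s) drawn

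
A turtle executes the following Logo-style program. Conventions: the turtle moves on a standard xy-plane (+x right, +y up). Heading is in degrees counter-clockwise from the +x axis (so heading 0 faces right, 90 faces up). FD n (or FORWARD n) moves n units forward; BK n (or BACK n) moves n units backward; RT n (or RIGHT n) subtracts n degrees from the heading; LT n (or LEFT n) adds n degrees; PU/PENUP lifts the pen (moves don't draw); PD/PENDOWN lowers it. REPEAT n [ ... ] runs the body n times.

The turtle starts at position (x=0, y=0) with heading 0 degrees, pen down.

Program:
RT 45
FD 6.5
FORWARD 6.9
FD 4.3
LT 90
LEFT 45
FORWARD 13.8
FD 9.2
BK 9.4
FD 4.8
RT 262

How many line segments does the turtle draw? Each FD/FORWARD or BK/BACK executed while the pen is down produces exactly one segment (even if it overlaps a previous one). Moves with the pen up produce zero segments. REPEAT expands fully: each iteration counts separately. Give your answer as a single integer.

Answer: 7

Derivation:
Executing turtle program step by step:
Start: pos=(0,0), heading=0, pen down
RT 45: heading 0 -> 315
FD 6.5: (0,0) -> (4.596,-4.596) [heading=315, draw]
FD 6.9: (4.596,-4.596) -> (9.475,-9.475) [heading=315, draw]
FD 4.3: (9.475,-9.475) -> (12.516,-12.516) [heading=315, draw]
LT 90: heading 315 -> 45
LT 45: heading 45 -> 90
FD 13.8: (12.516,-12.516) -> (12.516,1.284) [heading=90, draw]
FD 9.2: (12.516,1.284) -> (12.516,10.484) [heading=90, draw]
BK 9.4: (12.516,10.484) -> (12.516,1.084) [heading=90, draw]
FD 4.8: (12.516,1.084) -> (12.516,5.884) [heading=90, draw]
RT 262: heading 90 -> 188
Final: pos=(12.516,5.884), heading=188, 7 segment(s) drawn
Segments drawn: 7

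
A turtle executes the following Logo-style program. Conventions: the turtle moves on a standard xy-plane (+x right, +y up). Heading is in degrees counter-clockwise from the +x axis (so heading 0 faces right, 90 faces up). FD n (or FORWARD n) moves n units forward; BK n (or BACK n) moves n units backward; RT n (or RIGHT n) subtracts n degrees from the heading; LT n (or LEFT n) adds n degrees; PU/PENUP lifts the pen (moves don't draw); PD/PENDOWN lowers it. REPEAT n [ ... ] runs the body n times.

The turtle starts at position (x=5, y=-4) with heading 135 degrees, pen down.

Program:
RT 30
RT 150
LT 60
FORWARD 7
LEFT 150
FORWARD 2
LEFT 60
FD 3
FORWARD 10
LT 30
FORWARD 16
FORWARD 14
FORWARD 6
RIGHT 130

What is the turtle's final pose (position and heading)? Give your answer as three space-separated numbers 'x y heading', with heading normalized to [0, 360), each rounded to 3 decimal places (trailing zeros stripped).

Answer: -8.68 -45.636 125

Derivation:
Executing turtle program step by step:
Start: pos=(5,-4), heading=135, pen down
RT 30: heading 135 -> 105
RT 150: heading 105 -> 315
LT 60: heading 315 -> 15
FD 7: (5,-4) -> (11.761,-2.188) [heading=15, draw]
LT 150: heading 15 -> 165
FD 2: (11.761,-2.188) -> (9.83,-1.671) [heading=165, draw]
LT 60: heading 165 -> 225
FD 3: (9.83,-1.671) -> (7.708,-3.792) [heading=225, draw]
FD 10: (7.708,-3.792) -> (0.637,-10.863) [heading=225, draw]
LT 30: heading 225 -> 255
FD 16: (0.637,-10.863) -> (-3.504,-26.318) [heading=255, draw]
FD 14: (-3.504,-26.318) -> (-7.127,-39.841) [heading=255, draw]
FD 6: (-7.127,-39.841) -> (-8.68,-45.636) [heading=255, draw]
RT 130: heading 255 -> 125
Final: pos=(-8.68,-45.636), heading=125, 7 segment(s) drawn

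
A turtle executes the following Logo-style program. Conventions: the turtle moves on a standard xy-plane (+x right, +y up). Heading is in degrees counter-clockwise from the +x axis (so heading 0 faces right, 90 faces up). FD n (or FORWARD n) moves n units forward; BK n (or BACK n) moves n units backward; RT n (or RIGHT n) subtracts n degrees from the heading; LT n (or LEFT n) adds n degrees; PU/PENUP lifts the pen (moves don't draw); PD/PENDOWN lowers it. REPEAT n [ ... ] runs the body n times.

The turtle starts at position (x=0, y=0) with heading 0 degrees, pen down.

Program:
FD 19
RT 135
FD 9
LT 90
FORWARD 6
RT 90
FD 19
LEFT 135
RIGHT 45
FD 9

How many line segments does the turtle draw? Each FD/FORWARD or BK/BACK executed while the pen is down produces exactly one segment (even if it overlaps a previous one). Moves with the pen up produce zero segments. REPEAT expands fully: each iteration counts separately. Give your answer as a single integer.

Executing turtle program step by step:
Start: pos=(0,0), heading=0, pen down
FD 19: (0,0) -> (19,0) [heading=0, draw]
RT 135: heading 0 -> 225
FD 9: (19,0) -> (12.636,-6.364) [heading=225, draw]
LT 90: heading 225 -> 315
FD 6: (12.636,-6.364) -> (16.879,-10.607) [heading=315, draw]
RT 90: heading 315 -> 225
FD 19: (16.879,-10.607) -> (3.444,-24.042) [heading=225, draw]
LT 135: heading 225 -> 0
RT 45: heading 0 -> 315
FD 9: (3.444,-24.042) -> (9.808,-30.406) [heading=315, draw]
Final: pos=(9.808,-30.406), heading=315, 5 segment(s) drawn
Segments drawn: 5

Answer: 5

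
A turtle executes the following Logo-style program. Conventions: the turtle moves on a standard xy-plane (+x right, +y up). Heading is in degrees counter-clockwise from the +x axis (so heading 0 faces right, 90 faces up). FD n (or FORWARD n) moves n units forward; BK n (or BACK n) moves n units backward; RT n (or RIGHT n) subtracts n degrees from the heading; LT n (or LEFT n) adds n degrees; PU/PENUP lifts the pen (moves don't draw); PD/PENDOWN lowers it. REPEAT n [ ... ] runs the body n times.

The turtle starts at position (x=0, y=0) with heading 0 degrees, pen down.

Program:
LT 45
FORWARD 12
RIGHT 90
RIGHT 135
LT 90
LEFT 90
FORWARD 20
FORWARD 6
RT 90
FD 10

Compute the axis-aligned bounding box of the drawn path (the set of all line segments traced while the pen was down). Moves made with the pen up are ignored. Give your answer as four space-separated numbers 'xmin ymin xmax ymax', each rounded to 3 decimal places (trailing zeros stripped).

Executing turtle program step by step:
Start: pos=(0,0), heading=0, pen down
LT 45: heading 0 -> 45
FD 12: (0,0) -> (8.485,8.485) [heading=45, draw]
RT 90: heading 45 -> 315
RT 135: heading 315 -> 180
LT 90: heading 180 -> 270
LT 90: heading 270 -> 0
FD 20: (8.485,8.485) -> (28.485,8.485) [heading=0, draw]
FD 6: (28.485,8.485) -> (34.485,8.485) [heading=0, draw]
RT 90: heading 0 -> 270
FD 10: (34.485,8.485) -> (34.485,-1.515) [heading=270, draw]
Final: pos=(34.485,-1.515), heading=270, 4 segment(s) drawn

Segment endpoints: x in {0, 8.485, 28.485, 34.485}, y in {-1.515, 0, 8.485}
xmin=0, ymin=-1.515, xmax=34.485, ymax=8.485

Answer: 0 -1.515 34.485 8.485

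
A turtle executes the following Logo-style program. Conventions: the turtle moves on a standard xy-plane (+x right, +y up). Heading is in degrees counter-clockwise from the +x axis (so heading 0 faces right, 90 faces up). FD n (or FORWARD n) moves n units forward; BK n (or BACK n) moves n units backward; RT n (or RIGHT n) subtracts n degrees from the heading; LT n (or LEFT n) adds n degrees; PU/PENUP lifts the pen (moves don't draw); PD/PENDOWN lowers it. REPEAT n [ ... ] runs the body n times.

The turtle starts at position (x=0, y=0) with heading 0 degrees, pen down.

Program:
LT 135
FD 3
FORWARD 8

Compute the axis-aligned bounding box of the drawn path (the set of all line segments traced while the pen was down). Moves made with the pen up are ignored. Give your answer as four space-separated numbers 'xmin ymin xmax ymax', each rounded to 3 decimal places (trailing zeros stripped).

Executing turtle program step by step:
Start: pos=(0,0), heading=0, pen down
LT 135: heading 0 -> 135
FD 3: (0,0) -> (-2.121,2.121) [heading=135, draw]
FD 8: (-2.121,2.121) -> (-7.778,7.778) [heading=135, draw]
Final: pos=(-7.778,7.778), heading=135, 2 segment(s) drawn

Segment endpoints: x in {-7.778, -2.121, 0}, y in {0, 2.121, 7.778}
xmin=-7.778, ymin=0, xmax=0, ymax=7.778

Answer: -7.778 0 0 7.778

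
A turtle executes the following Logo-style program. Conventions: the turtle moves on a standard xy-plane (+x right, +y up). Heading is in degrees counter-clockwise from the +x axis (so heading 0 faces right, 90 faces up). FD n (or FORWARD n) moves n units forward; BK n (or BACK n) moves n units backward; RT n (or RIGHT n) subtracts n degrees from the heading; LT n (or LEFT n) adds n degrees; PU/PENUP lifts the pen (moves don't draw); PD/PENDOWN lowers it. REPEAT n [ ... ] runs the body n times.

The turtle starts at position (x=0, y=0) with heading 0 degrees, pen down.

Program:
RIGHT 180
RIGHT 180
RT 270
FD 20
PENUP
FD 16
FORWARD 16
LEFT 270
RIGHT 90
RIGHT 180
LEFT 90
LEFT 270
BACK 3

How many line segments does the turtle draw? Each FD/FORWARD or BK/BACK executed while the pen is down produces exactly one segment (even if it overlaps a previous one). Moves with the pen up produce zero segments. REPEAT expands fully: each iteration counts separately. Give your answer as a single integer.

Executing turtle program step by step:
Start: pos=(0,0), heading=0, pen down
RT 180: heading 0 -> 180
RT 180: heading 180 -> 0
RT 270: heading 0 -> 90
FD 20: (0,0) -> (0,20) [heading=90, draw]
PU: pen up
FD 16: (0,20) -> (0,36) [heading=90, move]
FD 16: (0,36) -> (0,52) [heading=90, move]
LT 270: heading 90 -> 0
RT 90: heading 0 -> 270
RT 180: heading 270 -> 90
LT 90: heading 90 -> 180
LT 270: heading 180 -> 90
BK 3: (0,52) -> (0,49) [heading=90, move]
Final: pos=(0,49), heading=90, 1 segment(s) drawn
Segments drawn: 1

Answer: 1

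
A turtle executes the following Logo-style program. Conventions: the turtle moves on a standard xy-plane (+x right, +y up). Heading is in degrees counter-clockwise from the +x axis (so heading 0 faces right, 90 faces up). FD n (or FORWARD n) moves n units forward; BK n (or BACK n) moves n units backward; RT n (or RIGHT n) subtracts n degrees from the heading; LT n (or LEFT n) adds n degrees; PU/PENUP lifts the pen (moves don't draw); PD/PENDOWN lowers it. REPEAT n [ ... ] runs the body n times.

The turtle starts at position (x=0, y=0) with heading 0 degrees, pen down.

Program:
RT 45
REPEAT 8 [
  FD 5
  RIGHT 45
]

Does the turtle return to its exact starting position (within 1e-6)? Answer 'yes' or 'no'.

Executing turtle program step by step:
Start: pos=(0,0), heading=0, pen down
RT 45: heading 0 -> 315
REPEAT 8 [
  -- iteration 1/8 --
  FD 5: (0,0) -> (3.536,-3.536) [heading=315, draw]
  RT 45: heading 315 -> 270
  -- iteration 2/8 --
  FD 5: (3.536,-3.536) -> (3.536,-8.536) [heading=270, draw]
  RT 45: heading 270 -> 225
  -- iteration 3/8 --
  FD 5: (3.536,-8.536) -> (0,-12.071) [heading=225, draw]
  RT 45: heading 225 -> 180
  -- iteration 4/8 --
  FD 5: (0,-12.071) -> (-5,-12.071) [heading=180, draw]
  RT 45: heading 180 -> 135
  -- iteration 5/8 --
  FD 5: (-5,-12.071) -> (-8.536,-8.536) [heading=135, draw]
  RT 45: heading 135 -> 90
  -- iteration 6/8 --
  FD 5: (-8.536,-8.536) -> (-8.536,-3.536) [heading=90, draw]
  RT 45: heading 90 -> 45
  -- iteration 7/8 --
  FD 5: (-8.536,-3.536) -> (-5,0) [heading=45, draw]
  RT 45: heading 45 -> 0
  -- iteration 8/8 --
  FD 5: (-5,0) -> (0,0) [heading=0, draw]
  RT 45: heading 0 -> 315
]
Final: pos=(0,0), heading=315, 8 segment(s) drawn

Start position: (0, 0)
Final position: (0, 0)
Distance = 0; < 1e-6 -> CLOSED

Answer: yes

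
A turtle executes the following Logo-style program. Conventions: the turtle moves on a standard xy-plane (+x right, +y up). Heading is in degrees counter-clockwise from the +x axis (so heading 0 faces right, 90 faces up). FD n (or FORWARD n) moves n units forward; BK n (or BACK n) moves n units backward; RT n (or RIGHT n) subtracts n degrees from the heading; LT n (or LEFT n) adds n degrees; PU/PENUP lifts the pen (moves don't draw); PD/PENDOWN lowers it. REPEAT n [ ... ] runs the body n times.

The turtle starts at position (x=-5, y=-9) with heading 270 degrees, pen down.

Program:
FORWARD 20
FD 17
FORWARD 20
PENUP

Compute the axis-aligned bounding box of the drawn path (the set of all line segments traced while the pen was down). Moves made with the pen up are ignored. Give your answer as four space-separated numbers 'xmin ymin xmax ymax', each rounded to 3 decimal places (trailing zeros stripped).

Executing turtle program step by step:
Start: pos=(-5,-9), heading=270, pen down
FD 20: (-5,-9) -> (-5,-29) [heading=270, draw]
FD 17: (-5,-29) -> (-5,-46) [heading=270, draw]
FD 20: (-5,-46) -> (-5,-66) [heading=270, draw]
PU: pen up
Final: pos=(-5,-66), heading=270, 3 segment(s) drawn

Segment endpoints: x in {-5, -5, -5, -5}, y in {-66, -46, -29, -9}
xmin=-5, ymin=-66, xmax=-5, ymax=-9

Answer: -5 -66 -5 -9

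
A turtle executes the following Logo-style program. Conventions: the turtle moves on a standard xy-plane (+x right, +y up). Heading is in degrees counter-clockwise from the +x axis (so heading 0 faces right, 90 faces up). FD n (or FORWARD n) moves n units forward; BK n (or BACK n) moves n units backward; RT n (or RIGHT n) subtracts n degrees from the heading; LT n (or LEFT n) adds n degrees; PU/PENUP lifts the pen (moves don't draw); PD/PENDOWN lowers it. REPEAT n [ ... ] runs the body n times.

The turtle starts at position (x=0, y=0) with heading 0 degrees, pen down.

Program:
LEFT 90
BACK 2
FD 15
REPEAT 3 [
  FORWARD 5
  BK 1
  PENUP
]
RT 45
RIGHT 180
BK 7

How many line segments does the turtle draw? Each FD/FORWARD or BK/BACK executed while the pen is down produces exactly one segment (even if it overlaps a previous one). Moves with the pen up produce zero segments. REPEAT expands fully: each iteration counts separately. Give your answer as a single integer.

Answer: 4

Derivation:
Executing turtle program step by step:
Start: pos=(0,0), heading=0, pen down
LT 90: heading 0 -> 90
BK 2: (0,0) -> (0,-2) [heading=90, draw]
FD 15: (0,-2) -> (0,13) [heading=90, draw]
REPEAT 3 [
  -- iteration 1/3 --
  FD 5: (0,13) -> (0,18) [heading=90, draw]
  BK 1: (0,18) -> (0,17) [heading=90, draw]
  PU: pen up
  -- iteration 2/3 --
  FD 5: (0,17) -> (0,22) [heading=90, move]
  BK 1: (0,22) -> (0,21) [heading=90, move]
  PU: pen up
  -- iteration 3/3 --
  FD 5: (0,21) -> (0,26) [heading=90, move]
  BK 1: (0,26) -> (0,25) [heading=90, move]
  PU: pen up
]
RT 45: heading 90 -> 45
RT 180: heading 45 -> 225
BK 7: (0,25) -> (4.95,29.95) [heading=225, move]
Final: pos=(4.95,29.95), heading=225, 4 segment(s) drawn
Segments drawn: 4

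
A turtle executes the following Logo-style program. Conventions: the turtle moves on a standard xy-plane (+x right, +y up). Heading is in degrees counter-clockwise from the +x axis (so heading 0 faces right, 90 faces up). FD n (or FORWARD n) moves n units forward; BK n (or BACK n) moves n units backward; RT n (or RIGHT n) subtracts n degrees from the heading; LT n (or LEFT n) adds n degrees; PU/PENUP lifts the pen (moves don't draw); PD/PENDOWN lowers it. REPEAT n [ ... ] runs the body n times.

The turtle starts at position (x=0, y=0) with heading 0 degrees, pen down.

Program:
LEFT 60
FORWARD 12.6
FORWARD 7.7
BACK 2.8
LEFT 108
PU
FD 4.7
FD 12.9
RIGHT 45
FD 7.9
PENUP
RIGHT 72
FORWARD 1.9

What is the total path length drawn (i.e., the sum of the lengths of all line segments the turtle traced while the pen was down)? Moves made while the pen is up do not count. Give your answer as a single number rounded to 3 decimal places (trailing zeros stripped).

Answer: 23.1

Derivation:
Executing turtle program step by step:
Start: pos=(0,0), heading=0, pen down
LT 60: heading 0 -> 60
FD 12.6: (0,0) -> (6.3,10.912) [heading=60, draw]
FD 7.7: (6.3,10.912) -> (10.15,17.58) [heading=60, draw]
BK 2.8: (10.15,17.58) -> (8.75,15.155) [heading=60, draw]
LT 108: heading 60 -> 168
PU: pen up
FD 4.7: (8.75,15.155) -> (4.153,16.133) [heading=168, move]
FD 12.9: (4.153,16.133) -> (-8.465,18.815) [heading=168, move]
RT 45: heading 168 -> 123
FD 7.9: (-8.465,18.815) -> (-12.768,25.44) [heading=123, move]
PU: pen up
RT 72: heading 123 -> 51
FD 1.9: (-12.768,25.44) -> (-11.572,26.917) [heading=51, move]
Final: pos=(-11.572,26.917), heading=51, 3 segment(s) drawn

Segment lengths:
  seg 1: (0,0) -> (6.3,10.912), length = 12.6
  seg 2: (6.3,10.912) -> (10.15,17.58), length = 7.7
  seg 3: (10.15,17.58) -> (8.75,15.155), length = 2.8
Total = 23.1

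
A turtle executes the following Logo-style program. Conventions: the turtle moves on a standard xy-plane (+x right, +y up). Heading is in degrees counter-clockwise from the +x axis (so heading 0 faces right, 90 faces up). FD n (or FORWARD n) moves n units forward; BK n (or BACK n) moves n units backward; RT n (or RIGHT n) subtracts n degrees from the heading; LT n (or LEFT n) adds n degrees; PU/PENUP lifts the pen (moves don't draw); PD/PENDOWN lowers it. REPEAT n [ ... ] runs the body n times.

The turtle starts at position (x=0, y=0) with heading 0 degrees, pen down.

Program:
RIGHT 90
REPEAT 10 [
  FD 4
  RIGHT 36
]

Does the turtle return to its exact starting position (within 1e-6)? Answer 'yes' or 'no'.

Executing turtle program step by step:
Start: pos=(0,0), heading=0, pen down
RT 90: heading 0 -> 270
REPEAT 10 [
  -- iteration 1/10 --
  FD 4: (0,0) -> (0,-4) [heading=270, draw]
  RT 36: heading 270 -> 234
  -- iteration 2/10 --
  FD 4: (0,-4) -> (-2.351,-7.236) [heading=234, draw]
  RT 36: heading 234 -> 198
  -- iteration 3/10 --
  FD 4: (-2.351,-7.236) -> (-6.155,-8.472) [heading=198, draw]
  RT 36: heading 198 -> 162
  -- iteration 4/10 --
  FD 4: (-6.155,-8.472) -> (-9.96,-7.236) [heading=162, draw]
  RT 36: heading 162 -> 126
  -- iteration 5/10 --
  FD 4: (-9.96,-7.236) -> (-12.311,-4) [heading=126, draw]
  RT 36: heading 126 -> 90
  -- iteration 6/10 --
  FD 4: (-12.311,-4) -> (-12.311,0) [heading=90, draw]
  RT 36: heading 90 -> 54
  -- iteration 7/10 --
  FD 4: (-12.311,0) -> (-9.96,3.236) [heading=54, draw]
  RT 36: heading 54 -> 18
  -- iteration 8/10 --
  FD 4: (-9.96,3.236) -> (-6.155,4.472) [heading=18, draw]
  RT 36: heading 18 -> 342
  -- iteration 9/10 --
  FD 4: (-6.155,4.472) -> (-2.351,3.236) [heading=342, draw]
  RT 36: heading 342 -> 306
  -- iteration 10/10 --
  FD 4: (-2.351,3.236) -> (0,0) [heading=306, draw]
  RT 36: heading 306 -> 270
]
Final: pos=(0,0), heading=270, 10 segment(s) drawn

Start position: (0, 0)
Final position: (0, 0)
Distance = 0; < 1e-6 -> CLOSED

Answer: yes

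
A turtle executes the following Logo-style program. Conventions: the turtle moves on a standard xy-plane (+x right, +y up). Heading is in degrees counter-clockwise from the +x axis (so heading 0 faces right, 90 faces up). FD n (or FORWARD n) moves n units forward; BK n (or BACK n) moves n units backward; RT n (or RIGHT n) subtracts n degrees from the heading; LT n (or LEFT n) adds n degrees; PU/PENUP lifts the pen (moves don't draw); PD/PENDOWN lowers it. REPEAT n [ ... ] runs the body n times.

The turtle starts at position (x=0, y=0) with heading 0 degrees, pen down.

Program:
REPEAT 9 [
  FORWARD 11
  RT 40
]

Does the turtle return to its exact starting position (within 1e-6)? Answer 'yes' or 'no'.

Answer: yes

Derivation:
Executing turtle program step by step:
Start: pos=(0,0), heading=0, pen down
REPEAT 9 [
  -- iteration 1/9 --
  FD 11: (0,0) -> (11,0) [heading=0, draw]
  RT 40: heading 0 -> 320
  -- iteration 2/9 --
  FD 11: (11,0) -> (19.426,-7.071) [heading=320, draw]
  RT 40: heading 320 -> 280
  -- iteration 3/9 --
  FD 11: (19.426,-7.071) -> (21.337,-17.904) [heading=280, draw]
  RT 40: heading 280 -> 240
  -- iteration 4/9 --
  FD 11: (21.337,-17.904) -> (15.837,-27.43) [heading=240, draw]
  RT 40: heading 240 -> 200
  -- iteration 5/9 --
  FD 11: (15.837,-27.43) -> (5.5,-31.192) [heading=200, draw]
  RT 40: heading 200 -> 160
  -- iteration 6/9 --
  FD 11: (5.5,-31.192) -> (-4.837,-27.43) [heading=160, draw]
  RT 40: heading 160 -> 120
  -- iteration 7/9 --
  FD 11: (-4.837,-27.43) -> (-10.337,-17.904) [heading=120, draw]
  RT 40: heading 120 -> 80
  -- iteration 8/9 --
  FD 11: (-10.337,-17.904) -> (-8.426,-7.071) [heading=80, draw]
  RT 40: heading 80 -> 40
  -- iteration 9/9 --
  FD 11: (-8.426,-7.071) -> (0,0) [heading=40, draw]
  RT 40: heading 40 -> 0
]
Final: pos=(0,0), heading=0, 9 segment(s) drawn

Start position: (0, 0)
Final position: (0, 0)
Distance = 0; < 1e-6 -> CLOSED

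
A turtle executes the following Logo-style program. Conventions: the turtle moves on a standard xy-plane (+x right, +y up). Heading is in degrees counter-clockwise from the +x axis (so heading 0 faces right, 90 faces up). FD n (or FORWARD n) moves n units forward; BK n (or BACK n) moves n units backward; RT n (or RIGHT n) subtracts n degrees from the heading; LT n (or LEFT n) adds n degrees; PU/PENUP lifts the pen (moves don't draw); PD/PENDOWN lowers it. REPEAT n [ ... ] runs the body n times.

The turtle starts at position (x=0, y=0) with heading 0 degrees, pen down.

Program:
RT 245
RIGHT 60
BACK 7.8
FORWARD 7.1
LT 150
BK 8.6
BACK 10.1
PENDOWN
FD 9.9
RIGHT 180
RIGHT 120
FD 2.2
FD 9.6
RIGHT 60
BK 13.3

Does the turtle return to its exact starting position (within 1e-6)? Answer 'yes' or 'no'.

Answer: no

Derivation:
Executing turtle program step by step:
Start: pos=(0,0), heading=0, pen down
RT 245: heading 0 -> 115
RT 60: heading 115 -> 55
BK 7.8: (0,0) -> (-4.474,-6.389) [heading=55, draw]
FD 7.1: (-4.474,-6.389) -> (-0.402,-0.573) [heading=55, draw]
LT 150: heading 55 -> 205
BK 8.6: (-0.402,-0.573) -> (7.393,3.061) [heading=205, draw]
BK 10.1: (7.393,3.061) -> (16.546,7.33) [heading=205, draw]
PD: pen down
FD 9.9: (16.546,7.33) -> (7.574,3.146) [heading=205, draw]
RT 180: heading 205 -> 25
RT 120: heading 25 -> 265
FD 2.2: (7.574,3.146) -> (7.382,0.954) [heading=265, draw]
FD 9.6: (7.382,0.954) -> (6.546,-8.609) [heading=265, draw]
RT 60: heading 265 -> 205
BK 13.3: (6.546,-8.609) -> (18.599,-2.989) [heading=205, draw]
Final: pos=(18.599,-2.989), heading=205, 8 segment(s) drawn

Start position: (0, 0)
Final position: (18.599, -2.989)
Distance = 18.838; >= 1e-6 -> NOT closed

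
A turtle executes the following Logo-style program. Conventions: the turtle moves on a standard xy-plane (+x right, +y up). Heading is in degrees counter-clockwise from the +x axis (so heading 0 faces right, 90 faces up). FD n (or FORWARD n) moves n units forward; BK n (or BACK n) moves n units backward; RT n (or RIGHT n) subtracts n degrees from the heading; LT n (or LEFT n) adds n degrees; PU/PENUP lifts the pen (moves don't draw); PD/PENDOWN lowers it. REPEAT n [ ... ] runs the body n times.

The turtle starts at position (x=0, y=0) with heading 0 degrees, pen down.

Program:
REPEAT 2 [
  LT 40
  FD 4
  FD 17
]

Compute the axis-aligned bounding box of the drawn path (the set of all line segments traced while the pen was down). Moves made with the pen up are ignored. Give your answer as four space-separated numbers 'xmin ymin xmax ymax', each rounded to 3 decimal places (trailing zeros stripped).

Executing turtle program step by step:
Start: pos=(0,0), heading=0, pen down
REPEAT 2 [
  -- iteration 1/2 --
  LT 40: heading 0 -> 40
  FD 4: (0,0) -> (3.064,2.571) [heading=40, draw]
  FD 17: (3.064,2.571) -> (16.087,13.499) [heading=40, draw]
  -- iteration 2/2 --
  LT 40: heading 40 -> 80
  FD 4: (16.087,13.499) -> (16.782,17.438) [heading=80, draw]
  FD 17: (16.782,17.438) -> (19.734,34.18) [heading=80, draw]
]
Final: pos=(19.734,34.18), heading=80, 4 segment(s) drawn

Segment endpoints: x in {0, 3.064, 16.087, 16.782, 19.734}, y in {0, 2.571, 13.499, 17.438, 34.18}
xmin=0, ymin=0, xmax=19.734, ymax=34.18

Answer: 0 0 19.734 34.18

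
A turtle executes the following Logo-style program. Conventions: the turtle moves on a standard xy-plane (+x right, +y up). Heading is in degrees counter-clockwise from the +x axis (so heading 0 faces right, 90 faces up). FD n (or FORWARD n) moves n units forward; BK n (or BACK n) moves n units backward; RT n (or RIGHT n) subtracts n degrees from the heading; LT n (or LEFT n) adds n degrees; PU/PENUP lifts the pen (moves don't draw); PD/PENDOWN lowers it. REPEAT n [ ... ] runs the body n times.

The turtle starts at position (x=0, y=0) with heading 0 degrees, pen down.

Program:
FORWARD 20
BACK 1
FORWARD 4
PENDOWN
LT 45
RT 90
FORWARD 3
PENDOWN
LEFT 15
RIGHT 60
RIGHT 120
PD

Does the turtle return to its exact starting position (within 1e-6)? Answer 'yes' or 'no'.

Answer: no

Derivation:
Executing turtle program step by step:
Start: pos=(0,0), heading=0, pen down
FD 20: (0,0) -> (20,0) [heading=0, draw]
BK 1: (20,0) -> (19,0) [heading=0, draw]
FD 4: (19,0) -> (23,0) [heading=0, draw]
PD: pen down
LT 45: heading 0 -> 45
RT 90: heading 45 -> 315
FD 3: (23,0) -> (25.121,-2.121) [heading=315, draw]
PD: pen down
LT 15: heading 315 -> 330
RT 60: heading 330 -> 270
RT 120: heading 270 -> 150
PD: pen down
Final: pos=(25.121,-2.121), heading=150, 4 segment(s) drawn

Start position: (0, 0)
Final position: (25.121, -2.121)
Distance = 25.211; >= 1e-6 -> NOT closed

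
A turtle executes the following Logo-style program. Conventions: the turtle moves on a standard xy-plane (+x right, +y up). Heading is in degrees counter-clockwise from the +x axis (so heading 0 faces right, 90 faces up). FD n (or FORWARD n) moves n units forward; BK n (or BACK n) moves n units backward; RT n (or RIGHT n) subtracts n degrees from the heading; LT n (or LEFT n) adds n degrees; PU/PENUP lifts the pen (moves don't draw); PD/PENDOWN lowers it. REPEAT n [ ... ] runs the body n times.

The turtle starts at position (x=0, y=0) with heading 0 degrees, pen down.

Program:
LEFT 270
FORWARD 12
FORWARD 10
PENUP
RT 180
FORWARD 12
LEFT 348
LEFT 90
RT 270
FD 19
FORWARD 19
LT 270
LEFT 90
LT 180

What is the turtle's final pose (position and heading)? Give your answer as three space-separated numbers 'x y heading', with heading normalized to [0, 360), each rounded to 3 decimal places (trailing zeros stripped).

Answer: -7.901 -47.17 78

Derivation:
Executing turtle program step by step:
Start: pos=(0,0), heading=0, pen down
LT 270: heading 0 -> 270
FD 12: (0,0) -> (0,-12) [heading=270, draw]
FD 10: (0,-12) -> (0,-22) [heading=270, draw]
PU: pen up
RT 180: heading 270 -> 90
FD 12: (0,-22) -> (0,-10) [heading=90, move]
LT 348: heading 90 -> 78
LT 90: heading 78 -> 168
RT 270: heading 168 -> 258
FD 19: (0,-10) -> (-3.95,-28.585) [heading=258, move]
FD 19: (-3.95,-28.585) -> (-7.901,-47.17) [heading=258, move]
LT 270: heading 258 -> 168
LT 90: heading 168 -> 258
LT 180: heading 258 -> 78
Final: pos=(-7.901,-47.17), heading=78, 2 segment(s) drawn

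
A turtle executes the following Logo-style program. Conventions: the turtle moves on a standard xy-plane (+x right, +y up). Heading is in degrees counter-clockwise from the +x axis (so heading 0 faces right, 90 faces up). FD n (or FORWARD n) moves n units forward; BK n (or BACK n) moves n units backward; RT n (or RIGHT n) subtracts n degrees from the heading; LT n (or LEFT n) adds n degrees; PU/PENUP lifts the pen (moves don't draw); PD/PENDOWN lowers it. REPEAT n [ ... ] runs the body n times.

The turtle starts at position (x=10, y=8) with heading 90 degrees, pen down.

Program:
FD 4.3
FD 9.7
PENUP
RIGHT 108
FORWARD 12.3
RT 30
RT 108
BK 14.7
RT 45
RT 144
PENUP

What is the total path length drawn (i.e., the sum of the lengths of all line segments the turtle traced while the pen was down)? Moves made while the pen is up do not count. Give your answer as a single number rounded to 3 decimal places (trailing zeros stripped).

Executing turtle program step by step:
Start: pos=(10,8), heading=90, pen down
FD 4.3: (10,8) -> (10,12.3) [heading=90, draw]
FD 9.7: (10,12.3) -> (10,22) [heading=90, draw]
PU: pen up
RT 108: heading 90 -> 342
FD 12.3: (10,22) -> (21.698,18.199) [heading=342, move]
RT 30: heading 342 -> 312
RT 108: heading 312 -> 204
BK 14.7: (21.698,18.199) -> (35.127,24.178) [heading=204, move]
RT 45: heading 204 -> 159
RT 144: heading 159 -> 15
PU: pen up
Final: pos=(35.127,24.178), heading=15, 2 segment(s) drawn

Segment lengths:
  seg 1: (10,8) -> (10,12.3), length = 4.3
  seg 2: (10,12.3) -> (10,22), length = 9.7
Total = 14

Answer: 14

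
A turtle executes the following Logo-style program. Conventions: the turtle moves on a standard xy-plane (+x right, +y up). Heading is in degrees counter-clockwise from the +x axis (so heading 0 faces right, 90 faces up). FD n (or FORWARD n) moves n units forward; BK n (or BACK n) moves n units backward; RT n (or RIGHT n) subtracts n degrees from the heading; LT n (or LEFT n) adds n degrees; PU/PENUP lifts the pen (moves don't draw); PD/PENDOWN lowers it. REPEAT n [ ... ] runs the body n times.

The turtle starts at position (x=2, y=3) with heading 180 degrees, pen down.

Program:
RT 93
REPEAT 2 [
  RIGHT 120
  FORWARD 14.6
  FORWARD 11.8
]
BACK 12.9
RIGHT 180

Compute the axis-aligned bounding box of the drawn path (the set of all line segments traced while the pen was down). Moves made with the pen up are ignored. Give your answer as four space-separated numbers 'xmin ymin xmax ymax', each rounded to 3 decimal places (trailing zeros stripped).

Answer: 0.618 -23.364 24.141 3

Derivation:
Executing turtle program step by step:
Start: pos=(2,3), heading=180, pen down
RT 93: heading 180 -> 87
REPEAT 2 [
  -- iteration 1/2 --
  RT 120: heading 87 -> 327
  FD 14.6: (2,3) -> (14.245,-4.952) [heading=327, draw]
  FD 11.8: (14.245,-4.952) -> (24.141,-11.378) [heading=327, draw]
  -- iteration 2/2 --
  RT 120: heading 327 -> 207
  FD 14.6: (24.141,-11.378) -> (11.132,-18.007) [heading=207, draw]
  FD 11.8: (11.132,-18.007) -> (0.618,-23.364) [heading=207, draw]
]
BK 12.9: (0.618,-23.364) -> (12.112,-17.507) [heading=207, draw]
RT 180: heading 207 -> 27
Final: pos=(12.112,-17.507), heading=27, 5 segment(s) drawn

Segment endpoints: x in {0.618, 2, 11.132, 12.112, 14.245, 24.141}, y in {-23.364, -18.007, -17.507, -11.378, -4.952, 3}
xmin=0.618, ymin=-23.364, xmax=24.141, ymax=3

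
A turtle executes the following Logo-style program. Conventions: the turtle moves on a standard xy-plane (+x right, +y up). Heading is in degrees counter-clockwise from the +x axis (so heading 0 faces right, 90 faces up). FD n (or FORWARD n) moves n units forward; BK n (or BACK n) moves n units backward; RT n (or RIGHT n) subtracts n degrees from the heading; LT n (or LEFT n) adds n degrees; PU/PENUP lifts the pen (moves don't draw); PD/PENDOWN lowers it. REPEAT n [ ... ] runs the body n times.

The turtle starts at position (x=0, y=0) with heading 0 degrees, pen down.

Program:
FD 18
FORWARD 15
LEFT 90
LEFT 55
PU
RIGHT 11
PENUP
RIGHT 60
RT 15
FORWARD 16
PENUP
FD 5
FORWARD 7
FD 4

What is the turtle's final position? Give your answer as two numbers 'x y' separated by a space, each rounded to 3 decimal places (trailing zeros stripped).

Executing turtle program step by step:
Start: pos=(0,0), heading=0, pen down
FD 18: (0,0) -> (18,0) [heading=0, draw]
FD 15: (18,0) -> (33,0) [heading=0, draw]
LT 90: heading 0 -> 90
LT 55: heading 90 -> 145
PU: pen up
RT 11: heading 145 -> 134
PU: pen up
RT 60: heading 134 -> 74
RT 15: heading 74 -> 59
FD 16: (33,0) -> (41.241,13.715) [heading=59, move]
PU: pen up
FD 5: (41.241,13.715) -> (43.816,18.001) [heading=59, move]
FD 7: (43.816,18.001) -> (47.421,24.001) [heading=59, move]
FD 4: (47.421,24.001) -> (49.481,27.429) [heading=59, move]
Final: pos=(49.481,27.429), heading=59, 2 segment(s) drawn

Answer: 49.481 27.429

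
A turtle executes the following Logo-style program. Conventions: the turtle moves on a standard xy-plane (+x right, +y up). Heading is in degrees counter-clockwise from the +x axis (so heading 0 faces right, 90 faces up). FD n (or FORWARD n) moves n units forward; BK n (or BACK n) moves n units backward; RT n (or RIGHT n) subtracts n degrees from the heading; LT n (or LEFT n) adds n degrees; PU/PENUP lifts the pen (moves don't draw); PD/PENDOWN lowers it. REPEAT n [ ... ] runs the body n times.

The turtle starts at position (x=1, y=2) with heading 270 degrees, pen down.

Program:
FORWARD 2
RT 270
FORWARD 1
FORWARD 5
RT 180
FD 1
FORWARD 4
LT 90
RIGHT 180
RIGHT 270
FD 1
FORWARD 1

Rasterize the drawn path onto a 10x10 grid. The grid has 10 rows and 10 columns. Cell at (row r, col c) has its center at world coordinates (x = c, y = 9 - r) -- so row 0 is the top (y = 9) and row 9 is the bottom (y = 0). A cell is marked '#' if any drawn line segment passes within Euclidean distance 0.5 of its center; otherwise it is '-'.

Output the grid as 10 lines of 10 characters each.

Segment 0: (1,2) -> (1,0)
Segment 1: (1,0) -> (2,0)
Segment 2: (2,0) -> (7,0)
Segment 3: (7,0) -> (6,-0)
Segment 4: (6,-0) -> (2,-0)
Segment 5: (2,-0) -> (1,-0)
Segment 6: (1,-0) -> (0,-0)

Answer: ----------
----------
----------
----------
----------
----------
----------
-#--------
-#--------
########--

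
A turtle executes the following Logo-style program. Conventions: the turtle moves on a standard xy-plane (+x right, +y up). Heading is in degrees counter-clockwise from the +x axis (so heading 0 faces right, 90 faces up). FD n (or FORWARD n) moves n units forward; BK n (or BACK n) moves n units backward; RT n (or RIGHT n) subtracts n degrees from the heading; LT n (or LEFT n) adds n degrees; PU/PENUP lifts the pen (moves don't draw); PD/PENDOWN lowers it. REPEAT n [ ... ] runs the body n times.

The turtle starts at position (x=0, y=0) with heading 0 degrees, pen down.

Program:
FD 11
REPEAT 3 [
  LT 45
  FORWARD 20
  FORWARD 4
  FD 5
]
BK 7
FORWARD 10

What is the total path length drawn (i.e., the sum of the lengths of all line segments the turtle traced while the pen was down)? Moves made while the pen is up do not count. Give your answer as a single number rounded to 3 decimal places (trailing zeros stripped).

Answer: 115

Derivation:
Executing turtle program step by step:
Start: pos=(0,0), heading=0, pen down
FD 11: (0,0) -> (11,0) [heading=0, draw]
REPEAT 3 [
  -- iteration 1/3 --
  LT 45: heading 0 -> 45
  FD 20: (11,0) -> (25.142,14.142) [heading=45, draw]
  FD 4: (25.142,14.142) -> (27.971,16.971) [heading=45, draw]
  FD 5: (27.971,16.971) -> (31.506,20.506) [heading=45, draw]
  -- iteration 2/3 --
  LT 45: heading 45 -> 90
  FD 20: (31.506,20.506) -> (31.506,40.506) [heading=90, draw]
  FD 4: (31.506,40.506) -> (31.506,44.506) [heading=90, draw]
  FD 5: (31.506,44.506) -> (31.506,49.506) [heading=90, draw]
  -- iteration 3/3 --
  LT 45: heading 90 -> 135
  FD 20: (31.506,49.506) -> (17.364,63.648) [heading=135, draw]
  FD 4: (17.364,63.648) -> (14.536,66.477) [heading=135, draw]
  FD 5: (14.536,66.477) -> (11,70.012) [heading=135, draw]
]
BK 7: (11,70.012) -> (15.95,65.062) [heading=135, draw]
FD 10: (15.95,65.062) -> (8.879,72.134) [heading=135, draw]
Final: pos=(8.879,72.134), heading=135, 12 segment(s) drawn

Segment lengths:
  seg 1: (0,0) -> (11,0), length = 11
  seg 2: (11,0) -> (25.142,14.142), length = 20
  seg 3: (25.142,14.142) -> (27.971,16.971), length = 4
  seg 4: (27.971,16.971) -> (31.506,20.506), length = 5
  seg 5: (31.506,20.506) -> (31.506,40.506), length = 20
  seg 6: (31.506,40.506) -> (31.506,44.506), length = 4
  seg 7: (31.506,44.506) -> (31.506,49.506), length = 5
  seg 8: (31.506,49.506) -> (17.364,63.648), length = 20
  seg 9: (17.364,63.648) -> (14.536,66.477), length = 4
  seg 10: (14.536,66.477) -> (11,70.012), length = 5
  seg 11: (11,70.012) -> (15.95,65.062), length = 7
  seg 12: (15.95,65.062) -> (8.879,72.134), length = 10
Total = 115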